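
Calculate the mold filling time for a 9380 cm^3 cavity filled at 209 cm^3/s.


Formula: t_fill = V_mold / Q_flow
t = 9380 cm^3 / 209 cm^3/s = 44.8804 s

44.8804 s


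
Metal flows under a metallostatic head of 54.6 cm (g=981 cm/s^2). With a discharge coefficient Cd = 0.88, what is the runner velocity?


Formula: v = Cd * sqrt(2 * g * h)  (Torricelli with discharge coefficient)
2*g*h = 2 * 981 * 54.6 = 107125.2 cm^2/s^2
sqrt(107125.2) = 327.29986 cm/s
v = 0.88 * 327.29986 = 288.0239 cm/s

Final answer: 288.0239 cm/s


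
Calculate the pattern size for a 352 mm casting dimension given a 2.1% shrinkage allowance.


Formula: L_pattern = L_casting * (1 + shrinkage_rate/100)
Shrinkage factor = 1 + 2.1/100 = 1.021
L_pattern = 352 mm * 1.021 = 359.3920 mm

Final answer: 359.3920 mm


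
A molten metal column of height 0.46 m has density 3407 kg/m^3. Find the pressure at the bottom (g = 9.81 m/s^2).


Formula: P = rho * g * h
rho * g = 3407 * 9.81 = 33422.67 N/m^3
P = 33422.67 * 0.46 = 15374.4282 Pa


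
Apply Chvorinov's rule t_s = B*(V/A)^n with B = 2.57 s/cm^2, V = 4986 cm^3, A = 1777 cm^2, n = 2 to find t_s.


Formula: t_s = B * (V/A)^n  (Chvorinov's rule, n=2)
Modulus M = V/A = 4986/1777 = 2.805853 cm
M^2 = 2.805853^2 = 7.872811 cm^2
t_s = 2.57 * 7.872811 = 20.2331 s

Answer: 20.2331 s


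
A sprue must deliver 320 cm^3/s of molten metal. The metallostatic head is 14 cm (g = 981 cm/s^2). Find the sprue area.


Formula: v = sqrt(2*g*h), A = Q/v
Velocity: v = sqrt(2 * 981 * 14) = sqrt(27468) = 165.7347 cm/s
Sprue area: A = Q / v = 320 / 165.7347 = 1.9308 cm^2

Final answer: 1.9308 cm^2


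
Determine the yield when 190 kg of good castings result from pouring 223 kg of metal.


Formula: Casting Yield = (W_good / W_total) * 100
Yield = (190 kg / 223 kg) * 100 = 85.2018%


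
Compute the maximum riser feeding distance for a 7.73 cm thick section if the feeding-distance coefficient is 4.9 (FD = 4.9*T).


Formula: FD = 4.9 * T  (riser feeding-distance rule)
FD = 4.9 * 7.73 cm = 37.8770 cm

Final answer: 37.8770 cm


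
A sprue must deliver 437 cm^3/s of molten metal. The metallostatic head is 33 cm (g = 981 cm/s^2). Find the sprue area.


Formula: v = sqrt(2*g*h), A = Q/v
Velocity: v = sqrt(2 * 981 * 33) = sqrt(64746) = 254.4524 cm/s
Sprue area: A = Q / v = 437 / 254.4524 = 1.7174 cm^2

1.7174 cm^2


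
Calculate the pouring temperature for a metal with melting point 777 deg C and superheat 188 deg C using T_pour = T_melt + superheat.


Formula: T_pour = T_melt + Superheat
T_pour = 777 + 188 = 965 deg C

965 deg C


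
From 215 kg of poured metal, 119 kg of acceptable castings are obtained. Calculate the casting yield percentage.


Formula: Casting Yield = (W_good / W_total) * 100
Yield = (119 kg / 215 kg) * 100 = 55.3488%

Final answer: 55.3488%


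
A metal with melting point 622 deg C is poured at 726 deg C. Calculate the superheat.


Formula: Superheat = T_pour - T_melt
Superheat = 726 - 622 = 104 deg C


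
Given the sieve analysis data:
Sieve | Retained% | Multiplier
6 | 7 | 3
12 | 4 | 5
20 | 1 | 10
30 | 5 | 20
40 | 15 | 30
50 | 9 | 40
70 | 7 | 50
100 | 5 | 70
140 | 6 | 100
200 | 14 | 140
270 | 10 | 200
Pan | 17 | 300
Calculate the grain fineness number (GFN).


Formula: GFN = sum(pct * multiplier) / sum(pct)
sum(pct * multiplier) = 11321
sum(pct) = 100
GFN = 11321 / 100 = 113.21


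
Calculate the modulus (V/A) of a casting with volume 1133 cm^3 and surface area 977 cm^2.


Formula: Casting Modulus M = V / A
M = 1133 cm^3 / 977 cm^2 = 1.1597 cm

1.1597 cm


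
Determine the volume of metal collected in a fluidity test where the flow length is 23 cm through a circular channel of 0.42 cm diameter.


Formula: V = pi * (d/2)^2 * L  (cylinder volume)
Radius = 0.42/2 = 0.21 cm
V = pi * 0.21^2 * 23 = 3.1865 cm^3


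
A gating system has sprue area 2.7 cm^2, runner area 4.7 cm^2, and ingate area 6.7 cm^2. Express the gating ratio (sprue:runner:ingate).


Sprue:Runner:Ingate = 1 : 4.7/2.7 : 6.7/2.7 = 1:1.74:2.48

Answer: 1:1.74:2.48


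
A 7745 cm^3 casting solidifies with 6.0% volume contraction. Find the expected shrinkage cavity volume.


Formula: V_shrink = V_casting * shrinkage_pct / 100
V_shrink = 7745 cm^3 * 6.0 / 100 = 464.7000 cm^3

Final answer: 464.7000 cm^3


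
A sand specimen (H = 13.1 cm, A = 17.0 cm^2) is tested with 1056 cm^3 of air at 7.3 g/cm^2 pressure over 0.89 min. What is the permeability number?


Formula: Permeability Number P = (V * H) / (p * A * t)
Numerator: V * H = 1056 * 13.1 = 13833.6
Denominator: p * A * t = 7.3 * 17.0 * 0.89 = 110.449
P = 13833.6 / 110.449 = 125.2488


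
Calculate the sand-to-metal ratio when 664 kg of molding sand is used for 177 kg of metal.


Formula: Sand-to-Metal Ratio = W_sand / W_metal
Ratio = 664 kg / 177 kg = 3.7514


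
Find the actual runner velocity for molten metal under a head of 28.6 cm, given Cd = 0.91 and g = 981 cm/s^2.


Formula: v = Cd * sqrt(2 * g * h)  (Torricelli with discharge coefficient)
2*g*h = 2 * 981 * 28.6 = 56113.2 cm^2/s^2
sqrt(56113.2) = 236.88225 cm/s
v = 0.91 * 236.88225 = 215.5628 cm/s


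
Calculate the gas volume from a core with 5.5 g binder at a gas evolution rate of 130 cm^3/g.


Formula: V_gas = W_binder * gas_evolution_rate
V = 5.5 g * 130 cm^3/g = 715.0000 cm^3

Answer: 715.0000 cm^3


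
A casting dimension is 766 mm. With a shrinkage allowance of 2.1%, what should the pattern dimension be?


Formula: L_pattern = L_casting * (1 + shrinkage_rate/100)
Shrinkage factor = 1 + 2.1/100 = 1.021
L_pattern = 766 mm * 1.021 = 782.0860 mm


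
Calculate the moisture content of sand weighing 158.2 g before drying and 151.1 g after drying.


Formula: MC = (W_wet - W_dry) / W_wet * 100
Water mass = 158.2 - 151.1 = 7.1 g
MC = 7.1 / 158.2 * 100 = 4.4880%

4.4880%


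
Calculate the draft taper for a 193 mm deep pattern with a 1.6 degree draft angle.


Formula: taper = depth * tan(draft_angle)
tan(1.6 deg) = 0.0279325
taper = 193 mm * 0.0279325 = 5.3910 mm

5.3910 mm


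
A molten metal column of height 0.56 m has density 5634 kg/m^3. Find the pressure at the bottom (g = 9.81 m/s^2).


Formula: P = rho * g * h
rho * g = 5634 * 9.81 = 55269.54 N/m^3
P = 55269.54 * 0.56 = 30950.9424 Pa

Final answer: 30950.9424 Pa


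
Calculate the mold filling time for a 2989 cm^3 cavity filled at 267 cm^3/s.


Formula: t_fill = V_mold / Q_flow
t = 2989 cm^3 / 267 cm^3/s = 11.1948 s

Answer: 11.1948 s


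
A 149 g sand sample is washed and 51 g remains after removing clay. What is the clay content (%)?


Formula: Clay% = (W_total - W_washed) / W_total * 100
Clay mass = 149 - 51 = 98 g
Clay% = 98 / 149 * 100 = 65.7718%


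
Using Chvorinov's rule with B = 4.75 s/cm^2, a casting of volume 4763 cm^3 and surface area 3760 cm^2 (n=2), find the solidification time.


Formula: t_s = B * (V/A)^n  (Chvorinov's rule, n=2)
Modulus M = V/A = 4763/3760 = 1.266755 cm
M^2 = 1.266755^2 = 1.604668 cm^2
t_s = 4.75 * 1.604668 = 7.6222 s

Final answer: 7.6222 s


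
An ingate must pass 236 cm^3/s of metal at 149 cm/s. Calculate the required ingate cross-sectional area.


Formula: A_ingate = Q / v  (continuity equation)
A = 236 cm^3/s / 149 cm/s = 1.5839 cm^2


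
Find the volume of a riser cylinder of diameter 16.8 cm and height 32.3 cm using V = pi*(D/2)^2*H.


Formula: V = pi * (D/2)^2 * H  (cylinder volume)
Radius = D/2 = 16.8/2 = 8.4 cm
V = pi * 8.4^2 * 32.3 = 7159.9661 cm^3

7159.9661 cm^3


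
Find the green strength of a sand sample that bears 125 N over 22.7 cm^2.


Formula: Compressive Strength = Force / Area
Strength = 125 N / 22.7 cm^2 = 5.5066 N/cm^2

Final answer: 5.5066 N/cm^2


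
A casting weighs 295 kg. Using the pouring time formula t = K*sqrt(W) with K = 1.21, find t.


Formula: t = K * sqrt(W)
sqrt(W) = sqrt(295) = 17.17556
t = 1.21 * 17.17556 = 20.7824 s

Answer: 20.7824 s


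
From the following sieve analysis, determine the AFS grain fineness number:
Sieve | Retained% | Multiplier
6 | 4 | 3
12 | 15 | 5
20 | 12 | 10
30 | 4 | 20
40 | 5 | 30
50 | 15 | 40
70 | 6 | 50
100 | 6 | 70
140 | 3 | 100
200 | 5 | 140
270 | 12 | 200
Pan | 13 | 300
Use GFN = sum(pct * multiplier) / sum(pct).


Formula: GFN = sum(pct * multiplier) / sum(pct)
sum(pct * multiplier) = 9057
sum(pct) = 100
GFN = 9057 / 100 = 90.57

Answer: 90.57


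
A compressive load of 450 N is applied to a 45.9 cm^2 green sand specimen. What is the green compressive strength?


Formula: Compressive Strength = Force / Area
Strength = 450 N / 45.9 cm^2 = 9.8039 N/cm^2

9.8039 N/cm^2


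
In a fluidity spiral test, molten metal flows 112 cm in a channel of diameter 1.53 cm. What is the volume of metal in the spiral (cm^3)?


Formula: V = pi * (d/2)^2 * L  (cylinder volume)
Radius = 1.53/2 = 0.765 cm
V = pi * 0.765^2 * 112 = 205.9163 cm^3


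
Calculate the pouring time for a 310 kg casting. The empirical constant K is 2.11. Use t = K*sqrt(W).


Formula: t = K * sqrt(W)
sqrt(W) = sqrt(310) = 17.60682
t = 2.11 * 17.60682 = 37.1504 s

37.1504 s


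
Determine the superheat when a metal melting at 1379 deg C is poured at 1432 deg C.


Formula: Superheat = T_pour - T_melt
Superheat = 1432 - 1379 = 53 deg C

Final answer: 53 deg C


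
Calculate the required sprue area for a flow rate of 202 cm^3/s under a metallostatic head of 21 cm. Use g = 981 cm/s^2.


Formula: v = sqrt(2*g*h), A = Q/v
Velocity: v = sqrt(2 * 981 * 21) = sqrt(41202) = 202.9828 cm/s
Sprue area: A = Q / v = 202 / 202.9828 = 0.9952 cm^2

0.9952 cm^2


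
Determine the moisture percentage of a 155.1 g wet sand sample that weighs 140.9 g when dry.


Formula: MC = (W_wet - W_dry) / W_wet * 100
Water mass = 155.1 - 140.9 = 14.2 g
MC = 14.2 / 155.1 * 100 = 9.1554%

Final answer: 9.1554%


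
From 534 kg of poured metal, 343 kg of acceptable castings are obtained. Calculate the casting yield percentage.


Formula: Casting Yield = (W_good / W_total) * 100
Yield = (343 kg / 534 kg) * 100 = 64.2322%

64.2322%


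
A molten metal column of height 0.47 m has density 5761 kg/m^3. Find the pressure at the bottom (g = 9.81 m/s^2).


Formula: P = rho * g * h
rho * g = 5761 * 9.81 = 56515.41 N/m^3
P = 56515.41 * 0.47 = 26562.2427 Pa

Final answer: 26562.2427 Pa


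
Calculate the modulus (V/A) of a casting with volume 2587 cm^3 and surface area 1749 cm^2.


Formula: Casting Modulus M = V / A
M = 2587 cm^3 / 1749 cm^2 = 1.4791 cm


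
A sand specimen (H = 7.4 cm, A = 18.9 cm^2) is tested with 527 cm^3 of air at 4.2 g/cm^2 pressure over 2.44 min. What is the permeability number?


Formula: Permeability Number P = (V * H) / (p * A * t)
Numerator: V * H = 527 * 7.4 = 3899.8
Denominator: p * A * t = 4.2 * 18.9 * 2.44 = 193.6872
P = 3899.8 / 193.6872 = 20.1345

Answer: 20.1345


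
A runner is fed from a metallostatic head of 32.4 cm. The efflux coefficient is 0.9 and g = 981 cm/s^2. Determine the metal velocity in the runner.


Formula: v = Cd * sqrt(2 * g * h)  (Torricelli with discharge coefficient)
2*g*h = 2 * 981 * 32.4 = 63568.8 cm^2/s^2
sqrt(63568.8) = 252.12854 cm/s
v = 0.9 * 252.12854 = 226.9157 cm/s

Final answer: 226.9157 cm/s


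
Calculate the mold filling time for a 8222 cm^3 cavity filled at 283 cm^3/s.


Formula: t_fill = V_mold / Q_flow
t = 8222 cm^3 / 283 cm^3/s = 29.0530 s

29.0530 s


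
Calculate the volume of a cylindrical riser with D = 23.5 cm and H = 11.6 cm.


Formula: V = pi * (D/2)^2 * H  (cylinder volume)
Radius = D/2 = 23.5/2 = 11.75 cm
V = pi * 11.75^2 * 11.6 = 5031.3392 cm^3

5031.3392 cm^3


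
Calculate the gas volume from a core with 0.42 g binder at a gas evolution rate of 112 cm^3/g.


Formula: V_gas = W_binder * gas_evolution_rate
V = 0.42 g * 112 cm^3/g = 47.0400 cm^3

Final answer: 47.0400 cm^3


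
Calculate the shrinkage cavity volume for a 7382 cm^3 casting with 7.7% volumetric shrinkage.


Formula: V_shrink = V_casting * shrinkage_pct / 100
V_shrink = 7382 cm^3 * 7.7 / 100 = 568.4140 cm^3


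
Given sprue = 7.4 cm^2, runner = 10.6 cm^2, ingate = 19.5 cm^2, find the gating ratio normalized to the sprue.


Sprue:Runner:Ingate = 1 : 10.6/7.4 : 19.5/7.4 = 1:1.43:2.64


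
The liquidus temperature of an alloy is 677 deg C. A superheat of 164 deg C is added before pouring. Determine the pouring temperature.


Formula: T_pour = T_melt + Superheat
T_pour = 677 + 164 = 841 deg C

841 deg C


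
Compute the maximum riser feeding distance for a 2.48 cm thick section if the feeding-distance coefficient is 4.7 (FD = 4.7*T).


Formula: FD = 4.7 * T  (riser feeding-distance rule)
FD = 4.7 * 2.48 cm = 11.6560 cm

11.6560 cm


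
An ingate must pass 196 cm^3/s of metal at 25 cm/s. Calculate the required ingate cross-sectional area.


Formula: A_ingate = Q / v  (continuity equation)
A = 196 cm^3/s / 25 cm/s = 7.8400 cm^2

7.8400 cm^2


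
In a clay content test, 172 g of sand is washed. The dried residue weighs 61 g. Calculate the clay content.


Formula: Clay% = (W_total - W_washed) / W_total * 100
Clay mass = 172 - 61 = 111 g
Clay% = 111 / 172 * 100 = 64.5349%

Final answer: 64.5349%


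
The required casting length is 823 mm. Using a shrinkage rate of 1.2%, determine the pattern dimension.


Formula: L_pattern = L_casting * (1 + shrinkage_rate/100)
Shrinkage factor = 1 + 1.2/100 = 1.012
L_pattern = 823 mm * 1.012 = 832.8760 mm


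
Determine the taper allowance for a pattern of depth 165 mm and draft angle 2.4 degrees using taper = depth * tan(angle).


Formula: taper = depth * tan(draft_angle)
tan(2.4 deg) = 0.0419124
taper = 165 mm * 0.0419124 = 6.9155 mm

Answer: 6.9155 mm


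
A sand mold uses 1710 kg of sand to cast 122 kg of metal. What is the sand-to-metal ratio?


Formula: Sand-to-Metal Ratio = W_sand / W_metal
Ratio = 1710 kg / 122 kg = 14.0164

Answer: 14.0164


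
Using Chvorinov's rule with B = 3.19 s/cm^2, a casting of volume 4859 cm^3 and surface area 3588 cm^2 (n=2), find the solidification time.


Formula: t_s = B * (V/A)^n  (Chvorinov's rule, n=2)
Modulus M = V/A = 4859/3588 = 1.354236 cm
M^2 = 1.354236^2 = 1.833955 cm^2
t_s = 3.19 * 1.833955 = 5.8503 s


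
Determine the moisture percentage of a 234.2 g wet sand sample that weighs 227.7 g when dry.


Formula: MC = (W_wet - W_dry) / W_wet * 100
Water mass = 234.2 - 227.7 = 6.5 g
MC = 6.5 / 234.2 * 100 = 2.7754%

Final answer: 2.7754%


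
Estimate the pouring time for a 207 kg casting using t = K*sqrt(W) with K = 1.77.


Formula: t = K * sqrt(W)
sqrt(W) = sqrt(207) = 14.38749
t = 1.77 * 14.38749 = 25.4659 s

Answer: 25.4659 s


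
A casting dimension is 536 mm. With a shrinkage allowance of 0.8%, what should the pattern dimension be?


Formula: L_pattern = L_casting * (1 + shrinkage_rate/100)
Shrinkage factor = 1 + 0.8/100 = 1.008
L_pattern = 536 mm * 1.008 = 540.2880 mm

540.2880 mm


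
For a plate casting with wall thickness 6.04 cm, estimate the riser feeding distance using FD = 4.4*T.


Formula: FD = 4.4 * T  (riser feeding-distance rule)
FD = 4.4 * 6.04 cm = 26.5760 cm

Final answer: 26.5760 cm


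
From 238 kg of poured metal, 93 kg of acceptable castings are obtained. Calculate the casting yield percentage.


Formula: Casting Yield = (W_good / W_total) * 100
Yield = (93 kg / 238 kg) * 100 = 39.0756%

Answer: 39.0756%


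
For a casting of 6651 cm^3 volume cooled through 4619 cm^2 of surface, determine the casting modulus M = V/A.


Formula: Casting Modulus M = V / A
M = 6651 cm^3 / 4619 cm^2 = 1.4399 cm

1.4399 cm


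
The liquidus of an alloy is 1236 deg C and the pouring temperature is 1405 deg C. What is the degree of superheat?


Formula: Superheat = T_pour - T_melt
Superheat = 1405 - 1236 = 169 deg C


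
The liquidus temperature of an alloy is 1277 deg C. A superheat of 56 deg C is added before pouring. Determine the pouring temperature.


Formula: T_pour = T_melt + Superheat
T_pour = 1277 + 56 = 1333 deg C

Final answer: 1333 deg C


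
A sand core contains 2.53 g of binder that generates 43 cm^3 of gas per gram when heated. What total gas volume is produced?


Formula: V_gas = W_binder * gas_evolution_rate
V = 2.53 g * 43 cm^3/g = 108.7900 cm^3

Final answer: 108.7900 cm^3


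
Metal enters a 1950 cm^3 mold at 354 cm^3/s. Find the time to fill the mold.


Formula: t_fill = V_mold / Q_flow
t = 1950 cm^3 / 354 cm^3/s = 5.5085 s


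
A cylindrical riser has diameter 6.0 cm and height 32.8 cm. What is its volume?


Formula: V = pi * (D/2)^2 * H  (cylinder volume)
Radius = D/2 = 6.0/2 = 3.0 cm
V = pi * 3.0^2 * 32.8 = 927.3982 cm^3

Final answer: 927.3982 cm^3


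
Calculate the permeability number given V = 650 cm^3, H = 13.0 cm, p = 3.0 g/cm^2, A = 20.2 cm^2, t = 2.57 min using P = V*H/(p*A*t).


Formula: Permeability Number P = (V * H) / (p * A * t)
Numerator: V * H = 650 * 13.0 = 8450.0
Denominator: p * A * t = 3.0 * 20.2 * 2.57 = 155.742
P = 8450.0 / 155.742 = 54.2564

54.2564


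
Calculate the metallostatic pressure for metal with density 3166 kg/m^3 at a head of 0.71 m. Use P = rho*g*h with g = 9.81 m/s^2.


Formula: P = rho * g * h
rho * g = 3166 * 9.81 = 31058.46 N/m^3
P = 31058.46 * 0.71 = 22051.5066 Pa

Final answer: 22051.5066 Pa


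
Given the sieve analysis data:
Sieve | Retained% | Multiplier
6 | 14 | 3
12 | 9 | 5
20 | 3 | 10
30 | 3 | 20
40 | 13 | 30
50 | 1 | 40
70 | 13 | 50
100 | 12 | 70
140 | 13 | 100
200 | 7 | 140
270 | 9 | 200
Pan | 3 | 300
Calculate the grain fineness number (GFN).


Formula: GFN = sum(pct * multiplier) / sum(pct)
sum(pct * multiplier) = 7077
sum(pct) = 100
GFN = 7077 / 100 = 70.77

Final answer: 70.77


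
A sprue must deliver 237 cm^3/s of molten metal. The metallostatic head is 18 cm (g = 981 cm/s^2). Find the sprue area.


Formula: v = sqrt(2*g*h), A = Q/v
Velocity: v = sqrt(2 * 981 * 18) = sqrt(35316) = 187.9255 cm/s
Sprue area: A = Q / v = 237 / 187.9255 = 1.2611 cm^2

Answer: 1.2611 cm^2


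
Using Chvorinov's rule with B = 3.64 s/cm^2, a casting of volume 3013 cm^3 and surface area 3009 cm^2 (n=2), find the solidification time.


Formula: t_s = B * (V/A)^n  (Chvorinov's rule, n=2)
Modulus M = V/A = 3013/3009 = 1.001329 cm
M^2 = 1.001329^2 = 1.002660 cm^2
t_s = 3.64 * 1.002660 = 3.6497 s

Final answer: 3.6497 s


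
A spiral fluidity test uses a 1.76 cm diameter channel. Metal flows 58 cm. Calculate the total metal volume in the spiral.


Formula: V = pi * (d/2)^2 * L  (cylinder volume)
Radius = 1.76/2 = 0.88 cm
V = pi * 0.88^2 * 58 = 141.1053 cm^3


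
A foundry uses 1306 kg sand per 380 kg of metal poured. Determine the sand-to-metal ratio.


Formula: Sand-to-Metal Ratio = W_sand / W_metal
Ratio = 1306 kg / 380 kg = 3.4368


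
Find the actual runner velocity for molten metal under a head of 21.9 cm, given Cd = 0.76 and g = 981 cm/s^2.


Formula: v = Cd * sqrt(2 * g * h)  (Torricelli with discharge coefficient)
2*g*h = 2 * 981 * 21.9 = 42967.8 cm^2/s^2
sqrt(42967.8) = 207.28676 cm/s
v = 0.76 * 207.28676 = 157.5379 cm/s

Final answer: 157.5379 cm/s


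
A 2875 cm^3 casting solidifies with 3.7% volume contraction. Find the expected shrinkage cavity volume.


Formula: V_shrink = V_casting * shrinkage_pct / 100
V_shrink = 2875 cm^3 * 3.7 / 100 = 106.3750 cm^3


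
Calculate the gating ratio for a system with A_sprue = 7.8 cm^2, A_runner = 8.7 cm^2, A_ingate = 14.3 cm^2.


Sprue:Runner:Ingate = 1 : 8.7/7.8 : 14.3/7.8 = 1:1.12:1.83

Final answer: 1:1.12:1.83


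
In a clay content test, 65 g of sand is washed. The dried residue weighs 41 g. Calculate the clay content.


Formula: Clay% = (W_total - W_washed) / W_total * 100
Clay mass = 65 - 41 = 24 g
Clay% = 24 / 65 * 100 = 36.9231%

Final answer: 36.9231%


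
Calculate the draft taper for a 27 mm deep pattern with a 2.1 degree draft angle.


Formula: taper = depth * tan(draft_angle)
tan(2.1 deg) = 0.0366683
taper = 27 mm * 0.0366683 = 0.9900 mm

0.9900 mm


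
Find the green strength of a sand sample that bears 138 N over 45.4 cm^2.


Formula: Compressive Strength = Force / Area
Strength = 138 N / 45.4 cm^2 = 3.0396 N/cm^2


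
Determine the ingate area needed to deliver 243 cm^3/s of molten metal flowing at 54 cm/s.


Formula: A_ingate = Q / v  (continuity equation)
A = 243 cm^3/s / 54 cm/s = 4.5000 cm^2

Answer: 4.5000 cm^2


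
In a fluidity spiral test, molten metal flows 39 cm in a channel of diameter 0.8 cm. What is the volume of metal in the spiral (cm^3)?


Formula: V = pi * (d/2)^2 * L  (cylinder volume)
Radius = 0.8/2 = 0.4 cm
V = pi * 0.4^2 * 39 = 19.6035 cm^3


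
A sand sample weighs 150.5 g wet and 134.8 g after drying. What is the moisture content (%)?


Formula: MC = (W_wet - W_dry) / W_wet * 100
Water mass = 150.5 - 134.8 = 15.7 g
MC = 15.7 / 150.5 * 100 = 10.4319%

10.4319%


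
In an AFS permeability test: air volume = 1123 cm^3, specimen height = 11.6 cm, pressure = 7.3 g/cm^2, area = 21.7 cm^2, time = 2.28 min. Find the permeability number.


Formula: Permeability Number P = (V * H) / (p * A * t)
Numerator: V * H = 1123 * 11.6 = 13026.8
Denominator: p * A * t = 7.3 * 21.7 * 2.28 = 361.1748
P = 13026.8 / 361.1748 = 36.0679

Final answer: 36.0679


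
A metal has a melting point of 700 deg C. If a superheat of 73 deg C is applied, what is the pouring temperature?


Formula: T_pour = T_melt + Superheat
T_pour = 700 + 73 = 773 deg C


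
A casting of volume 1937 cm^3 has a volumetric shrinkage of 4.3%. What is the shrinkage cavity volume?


Formula: V_shrink = V_casting * shrinkage_pct / 100
V_shrink = 1937 cm^3 * 4.3 / 100 = 83.2910 cm^3

Answer: 83.2910 cm^3


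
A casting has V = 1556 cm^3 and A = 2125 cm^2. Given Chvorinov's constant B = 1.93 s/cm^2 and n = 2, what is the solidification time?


Formula: t_s = B * (V/A)^n  (Chvorinov's rule, n=2)
Modulus M = V/A = 1556/2125 = 0.732235 cm
M^2 = 0.732235^2 = 0.536168 cm^2
t_s = 1.93 * 0.536168 = 1.0348 s

Final answer: 1.0348 s


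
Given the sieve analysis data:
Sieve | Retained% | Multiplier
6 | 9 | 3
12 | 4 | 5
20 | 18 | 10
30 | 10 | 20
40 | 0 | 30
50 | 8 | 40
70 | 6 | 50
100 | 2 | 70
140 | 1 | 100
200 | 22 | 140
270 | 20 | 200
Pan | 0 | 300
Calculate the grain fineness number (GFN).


Formula: GFN = sum(pct * multiplier) / sum(pct)
sum(pct * multiplier) = 8367
sum(pct) = 100
GFN = 8367 / 100 = 83.67


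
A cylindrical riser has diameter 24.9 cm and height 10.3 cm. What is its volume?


Formula: V = pi * (D/2)^2 * H  (cylinder volume)
Radius = D/2 = 24.9/2 = 12.45 cm
V = pi * 12.45^2 * 10.3 = 5015.6336 cm^3

5015.6336 cm^3


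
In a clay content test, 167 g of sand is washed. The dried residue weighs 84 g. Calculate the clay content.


Formula: Clay% = (W_total - W_washed) / W_total * 100
Clay mass = 167 - 84 = 83 g
Clay% = 83 / 167 * 100 = 49.7006%

Final answer: 49.7006%


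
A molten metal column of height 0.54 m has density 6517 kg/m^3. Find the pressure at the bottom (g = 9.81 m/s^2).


Formula: P = rho * g * h
rho * g = 6517 * 9.81 = 63931.77 N/m^3
P = 63931.77 * 0.54 = 34523.1558 Pa


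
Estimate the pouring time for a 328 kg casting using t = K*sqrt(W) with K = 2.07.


Formula: t = K * sqrt(W)
sqrt(W) = sqrt(328) = 18.11077
t = 2.07 * 18.11077 = 37.4893 s

Final answer: 37.4893 s


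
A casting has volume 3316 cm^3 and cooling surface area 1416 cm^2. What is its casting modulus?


Formula: Casting Modulus M = V / A
M = 3316 cm^3 / 1416 cm^2 = 2.3418 cm


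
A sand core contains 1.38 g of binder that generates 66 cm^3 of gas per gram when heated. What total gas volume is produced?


Formula: V_gas = W_binder * gas_evolution_rate
V = 1.38 g * 66 cm^3/g = 91.0800 cm^3

Answer: 91.0800 cm^3


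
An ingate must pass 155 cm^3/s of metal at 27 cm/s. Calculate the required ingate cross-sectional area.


Formula: A_ingate = Q / v  (continuity equation)
A = 155 cm^3/s / 27 cm/s = 5.7407 cm^2

Final answer: 5.7407 cm^2


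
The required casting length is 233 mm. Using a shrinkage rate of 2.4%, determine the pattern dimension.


Formula: L_pattern = L_casting * (1 + shrinkage_rate/100)
Shrinkage factor = 1 + 2.4/100 = 1.024
L_pattern = 233 mm * 1.024 = 238.5920 mm


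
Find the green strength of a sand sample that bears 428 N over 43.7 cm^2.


Formula: Compressive Strength = Force / Area
Strength = 428 N / 43.7 cm^2 = 9.7941 N/cm^2


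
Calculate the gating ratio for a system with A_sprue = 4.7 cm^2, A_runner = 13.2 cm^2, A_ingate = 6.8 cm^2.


Sprue:Runner:Ingate = 1 : 13.2/4.7 : 6.8/4.7 = 1:2.81:1.45


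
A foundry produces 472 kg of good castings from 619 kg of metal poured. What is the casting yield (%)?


Formula: Casting Yield = (W_good / W_total) * 100
Yield = (472 kg / 619 kg) * 100 = 76.2520%


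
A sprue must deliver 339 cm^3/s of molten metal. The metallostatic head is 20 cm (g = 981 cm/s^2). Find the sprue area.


Formula: v = sqrt(2*g*h), A = Q/v
Velocity: v = sqrt(2 * 981 * 20) = sqrt(39240) = 198.0909 cm/s
Sprue area: A = Q / v = 339 / 198.0909 = 1.7113 cm^2

1.7113 cm^2


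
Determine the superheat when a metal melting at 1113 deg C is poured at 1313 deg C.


Formula: Superheat = T_pour - T_melt
Superheat = 1313 - 1113 = 200 deg C


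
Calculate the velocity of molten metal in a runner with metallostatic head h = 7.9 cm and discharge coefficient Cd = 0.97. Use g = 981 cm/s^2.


Formula: v = Cd * sqrt(2 * g * h)  (Torricelli with discharge coefficient)
2*g*h = 2 * 981 * 7.9 = 15499.8 cm^2/s^2
sqrt(15499.8) = 124.49819 cm/s
v = 0.97 * 124.49819 = 120.7632 cm/s

Answer: 120.7632 cm/s


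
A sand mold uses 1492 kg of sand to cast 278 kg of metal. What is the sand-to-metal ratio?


Formula: Sand-to-Metal Ratio = W_sand / W_metal
Ratio = 1492 kg / 278 kg = 5.3669

5.3669


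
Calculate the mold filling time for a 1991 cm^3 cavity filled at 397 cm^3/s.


Formula: t_fill = V_mold / Q_flow
t = 1991 cm^3 / 397 cm^3/s = 5.0151 s

Answer: 5.0151 s


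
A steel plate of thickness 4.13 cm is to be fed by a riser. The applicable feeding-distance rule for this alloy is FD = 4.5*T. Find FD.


Formula: FD = 4.5 * T  (riser feeding-distance rule)
FD = 4.5 * 4.13 cm = 18.5850 cm

Answer: 18.5850 cm


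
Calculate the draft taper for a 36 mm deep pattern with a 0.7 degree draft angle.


Formula: taper = depth * tan(draft_angle)
tan(0.7 deg) = 0.0122179
taper = 36 mm * 0.0122179 = 0.4398 mm


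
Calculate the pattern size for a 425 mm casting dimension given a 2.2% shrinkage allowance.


Formula: L_pattern = L_casting * (1 + shrinkage_rate/100)
Shrinkage factor = 1 + 2.2/100 = 1.022
L_pattern = 425 mm * 1.022 = 434.3500 mm

434.3500 mm


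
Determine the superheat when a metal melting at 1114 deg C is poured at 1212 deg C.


Formula: Superheat = T_pour - T_melt
Superheat = 1212 - 1114 = 98 deg C

Final answer: 98 deg C


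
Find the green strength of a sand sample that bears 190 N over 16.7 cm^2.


Formula: Compressive Strength = Force / Area
Strength = 190 N / 16.7 cm^2 = 11.3772 N/cm^2

11.3772 N/cm^2


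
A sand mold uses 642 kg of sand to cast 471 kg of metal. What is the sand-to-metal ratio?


Formula: Sand-to-Metal Ratio = W_sand / W_metal
Ratio = 642 kg / 471 kg = 1.3631

1.3631


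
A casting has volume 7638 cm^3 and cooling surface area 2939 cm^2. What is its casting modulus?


Formula: Casting Modulus M = V / A
M = 7638 cm^3 / 2939 cm^2 = 2.5988 cm

2.5988 cm


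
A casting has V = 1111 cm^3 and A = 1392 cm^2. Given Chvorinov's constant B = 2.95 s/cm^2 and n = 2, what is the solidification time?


Formula: t_s = B * (V/A)^n  (Chvorinov's rule, n=2)
Modulus M = V/A = 1111/1392 = 0.798132 cm
M^2 = 0.798132^2 = 0.637015 cm^2
t_s = 2.95 * 0.637015 = 1.8792 s

Answer: 1.8792 s


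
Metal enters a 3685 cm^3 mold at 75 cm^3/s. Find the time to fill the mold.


Formula: t_fill = V_mold / Q_flow
t = 3685 cm^3 / 75 cm^3/s = 49.1333 s

Answer: 49.1333 s


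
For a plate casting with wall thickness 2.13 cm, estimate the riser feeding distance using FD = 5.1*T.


Formula: FD = 5.1 * T  (riser feeding-distance rule)
FD = 5.1 * 2.13 cm = 10.8630 cm

Answer: 10.8630 cm


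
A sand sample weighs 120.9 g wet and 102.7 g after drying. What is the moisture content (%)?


Formula: MC = (W_wet - W_dry) / W_wet * 100
Water mass = 120.9 - 102.7 = 18.2 g
MC = 18.2 / 120.9 * 100 = 15.0538%

15.0538%


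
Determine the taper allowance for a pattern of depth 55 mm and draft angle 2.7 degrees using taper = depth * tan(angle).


Formula: taper = depth * tan(draft_angle)
tan(2.7 deg) = 0.0471588
taper = 55 mm * 0.0471588 = 2.5937 mm

Answer: 2.5937 mm


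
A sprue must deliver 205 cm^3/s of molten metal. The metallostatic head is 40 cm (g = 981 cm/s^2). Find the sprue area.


Formula: v = sqrt(2*g*h), A = Q/v
Velocity: v = sqrt(2 * 981 * 40) = sqrt(78480) = 280.1428 cm/s
Sprue area: A = Q / v = 205 / 280.1428 = 0.7318 cm^2

Answer: 0.7318 cm^2


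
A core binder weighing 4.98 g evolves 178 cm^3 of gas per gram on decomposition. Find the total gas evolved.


Formula: V_gas = W_binder * gas_evolution_rate
V = 4.98 g * 178 cm^3/g = 886.4400 cm^3

Answer: 886.4400 cm^3


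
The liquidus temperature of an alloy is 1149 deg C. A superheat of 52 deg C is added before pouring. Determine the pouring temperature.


Formula: T_pour = T_melt + Superheat
T_pour = 1149 + 52 = 1201 deg C

1201 deg C


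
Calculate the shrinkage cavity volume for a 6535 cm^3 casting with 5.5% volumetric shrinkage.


Formula: V_shrink = V_casting * shrinkage_pct / 100
V_shrink = 6535 cm^3 * 5.5 / 100 = 359.4250 cm^3

Final answer: 359.4250 cm^3


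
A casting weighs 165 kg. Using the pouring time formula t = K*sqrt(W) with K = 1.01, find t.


Formula: t = K * sqrt(W)
sqrt(W) = sqrt(165) = 12.84523
t = 1.01 * 12.84523 = 12.9737 s

12.9737 s


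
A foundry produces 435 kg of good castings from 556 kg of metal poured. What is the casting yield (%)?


Formula: Casting Yield = (W_good / W_total) * 100
Yield = (435 kg / 556 kg) * 100 = 78.2374%

78.2374%


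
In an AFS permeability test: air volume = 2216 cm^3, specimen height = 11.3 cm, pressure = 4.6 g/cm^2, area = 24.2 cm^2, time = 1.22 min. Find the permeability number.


Formula: Permeability Number P = (V * H) / (p * A * t)
Numerator: V * H = 2216 * 11.3 = 25040.8
Denominator: p * A * t = 4.6 * 24.2 * 1.22 = 135.8104
P = 25040.8 / 135.8104 = 184.3806


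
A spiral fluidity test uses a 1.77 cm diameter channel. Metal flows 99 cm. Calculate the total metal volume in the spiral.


Formula: V = pi * (d/2)^2 * L  (cylinder volume)
Radius = 1.77/2 = 0.885 cm
V = pi * 0.885^2 * 99 = 243.5968 cm^3

243.5968 cm^3


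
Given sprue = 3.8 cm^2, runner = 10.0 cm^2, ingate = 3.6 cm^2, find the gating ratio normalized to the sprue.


Sprue:Runner:Ingate = 1 : 10.0/3.8 : 3.6/3.8 = 1:2.63:0.95

Final answer: 1:2.63:0.95


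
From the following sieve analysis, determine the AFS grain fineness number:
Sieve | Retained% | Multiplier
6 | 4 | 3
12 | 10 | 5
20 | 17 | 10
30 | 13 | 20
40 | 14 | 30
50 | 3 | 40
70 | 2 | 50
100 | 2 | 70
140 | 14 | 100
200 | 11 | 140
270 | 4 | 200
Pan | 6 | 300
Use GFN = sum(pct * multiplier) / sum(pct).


Formula: GFN = sum(pct * multiplier) / sum(pct)
sum(pct * multiplier) = 6812
sum(pct) = 100
GFN = 6812 / 100 = 68.12

Final answer: 68.12


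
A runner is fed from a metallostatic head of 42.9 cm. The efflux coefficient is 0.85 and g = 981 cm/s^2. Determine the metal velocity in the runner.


Formula: v = Cd * sqrt(2 * g * h)  (Torricelli with discharge coefficient)
2*g*h = 2 * 981 * 42.9 = 84169.8 cm^2/s^2
sqrt(84169.8) = 290.12032 cm/s
v = 0.85 * 290.12032 = 246.6023 cm/s

Final answer: 246.6023 cm/s


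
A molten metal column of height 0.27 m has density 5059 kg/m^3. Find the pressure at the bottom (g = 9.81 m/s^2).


Formula: P = rho * g * h
rho * g = 5059 * 9.81 = 49628.79 N/m^3
P = 49628.79 * 0.27 = 13399.7733 Pa

13399.7733 Pa


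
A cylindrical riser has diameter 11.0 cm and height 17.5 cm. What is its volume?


Formula: V = pi * (D/2)^2 * H  (cylinder volume)
Radius = D/2 = 11.0/2 = 5.5 cm
V = pi * 5.5^2 * 17.5 = 1663.0806 cm^3

Answer: 1663.0806 cm^3


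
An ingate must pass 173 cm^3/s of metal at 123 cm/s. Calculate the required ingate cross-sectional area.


Formula: A_ingate = Q / v  (continuity equation)
A = 173 cm^3/s / 123 cm/s = 1.4065 cm^2


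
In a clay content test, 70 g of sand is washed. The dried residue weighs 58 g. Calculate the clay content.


Formula: Clay% = (W_total - W_washed) / W_total * 100
Clay mass = 70 - 58 = 12 g
Clay% = 12 / 70 * 100 = 17.1429%

17.1429%


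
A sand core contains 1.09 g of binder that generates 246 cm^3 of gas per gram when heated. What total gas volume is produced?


Formula: V_gas = W_binder * gas_evolution_rate
V = 1.09 g * 246 cm^3/g = 268.1400 cm^3

268.1400 cm^3


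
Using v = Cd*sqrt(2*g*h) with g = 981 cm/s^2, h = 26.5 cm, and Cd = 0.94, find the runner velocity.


Formula: v = Cd * sqrt(2 * g * h)  (Torricelli with discharge coefficient)
2*g*h = 2 * 981 * 26.5 = 51993.0 cm^2/s^2
sqrt(51993.0) = 228.01974 cm/s
v = 0.94 * 228.01974 = 214.3386 cm/s


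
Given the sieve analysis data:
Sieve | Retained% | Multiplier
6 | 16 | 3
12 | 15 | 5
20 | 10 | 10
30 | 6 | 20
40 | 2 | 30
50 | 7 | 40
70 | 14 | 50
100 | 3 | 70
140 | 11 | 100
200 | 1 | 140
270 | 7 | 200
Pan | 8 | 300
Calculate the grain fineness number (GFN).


Formula: GFN = sum(pct * multiplier) / sum(pct)
sum(pct * multiplier) = 6633
sum(pct) = 100
GFN = 6633 / 100 = 66.33

Answer: 66.33


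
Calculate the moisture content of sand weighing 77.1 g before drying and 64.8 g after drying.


Formula: MC = (W_wet - W_dry) / W_wet * 100
Water mass = 77.1 - 64.8 = 12.3 g
MC = 12.3 / 77.1 * 100 = 15.9533%

Final answer: 15.9533%


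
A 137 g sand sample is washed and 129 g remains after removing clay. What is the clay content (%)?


Formula: Clay% = (W_total - W_washed) / W_total * 100
Clay mass = 137 - 129 = 8 g
Clay% = 8 / 137 * 100 = 5.8394%

Answer: 5.8394%


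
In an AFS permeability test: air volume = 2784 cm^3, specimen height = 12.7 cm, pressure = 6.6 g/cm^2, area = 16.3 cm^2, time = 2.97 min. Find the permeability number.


Formula: Permeability Number P = (V * H) / (p * A * t)
Numerator: V * H = 2784 * 12.7 = 35356.8
Denominator: p * A * t = 6.6 * 16.3 * 2.97 = 319.5126
P = 35356.8 / 319.5126 = 110.6585

Answer: 110.6585


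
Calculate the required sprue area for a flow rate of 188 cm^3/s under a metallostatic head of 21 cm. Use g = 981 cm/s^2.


Formula: v = sqrt(2*g*h), A = Q/v
Velocity: v = sqrt(2 * 981 * 21) = sqrt(41202) = 202.9828 cm/s
Sprue area: A = Q / v = 188 / 202.9828 = 0.9262 cm^2

Final answer: 0.9262 cm^2


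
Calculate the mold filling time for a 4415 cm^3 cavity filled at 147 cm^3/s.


Formula: t_fill = V_mold / Q_flow
t = 4415 cm^3 / 147 cm^3/s = 30.0340 s

Answer: 30.0340 s


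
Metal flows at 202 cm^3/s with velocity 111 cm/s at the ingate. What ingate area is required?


Formula: A_ingate = Q / v  (continuity equation)
A = 202 cm^3/s / 111 cm/s = 1.8198 cm^2

1.8198 cm^2


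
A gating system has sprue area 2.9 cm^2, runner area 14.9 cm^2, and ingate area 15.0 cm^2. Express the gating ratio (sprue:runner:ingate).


Sprue:Runner:Ingate = 1 : 14.9/2.9 : 15.0/2.9 = 1:5.14:5.17

1:5.14:5.17


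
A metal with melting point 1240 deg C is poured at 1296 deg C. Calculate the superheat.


Formula: Superheat = T_pour - T_melt
Superheat = 1296 - 1240 = 56 deg C

56 deg C


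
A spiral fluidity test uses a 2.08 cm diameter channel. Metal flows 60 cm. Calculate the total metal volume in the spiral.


Formula: V = pi * (d/2)^2 * L  (cylinder volume)
Radius = 2.08/2 = 1.04 cm
V = pi * 1.04^2 * 60 = 203.8768 cm^3

203.8768 cm^3


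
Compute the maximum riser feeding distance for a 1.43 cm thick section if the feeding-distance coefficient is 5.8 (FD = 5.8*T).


Formula: FD = 5.8 * T  (riser feeding-distance rule)
FD = 5.8 * 1.43 cm = 8.2940 cm

Final answer: 8.2940 cm


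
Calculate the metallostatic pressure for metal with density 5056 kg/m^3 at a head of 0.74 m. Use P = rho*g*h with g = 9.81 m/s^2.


Formula: P = rho * g * h
rho * g = 5056 * 9.81 = 49599.36 N/m^3
P = 49599.36 * 0.74 = 36703.5264 Pa

36703.5264 Pa


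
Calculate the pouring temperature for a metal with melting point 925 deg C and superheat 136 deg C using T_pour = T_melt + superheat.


Formula: T_pour = T_melt + Superheat
T_pour = 925 + 136 = 1061 deg C

Answer: 1061 deg C


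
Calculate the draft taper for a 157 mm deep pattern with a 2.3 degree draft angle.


Formula: taper = depth * tan(draft_angle)
tan(2.3 deg) = 0.0401641
taper = 157 mm * 0.0401641 = 6.3058 mm

6.3058 mm


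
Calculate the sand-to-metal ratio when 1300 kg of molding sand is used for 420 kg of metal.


Formula: Sand-to-Metal Ratio = W_sand / W_metal
Ratio = 1300 kg / 420 kg = 3.0952


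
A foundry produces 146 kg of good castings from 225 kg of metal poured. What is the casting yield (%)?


Formula: Casting Yield = (W_good / W_total) * 100
Yield = (146 kg / 225 kg) * 100 = 64.8889%

Answer: 64.8889%


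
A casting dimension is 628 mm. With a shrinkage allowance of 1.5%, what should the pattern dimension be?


Formula: L_pattern = L_casting * (1 + shrinkage_rate/100)
Shrinkage factor = 1 + 1.5/100 = 1.015
L_pattern = 628 mm * 1.015 = 637.4200 mm

Final answer: 637.4200 mm


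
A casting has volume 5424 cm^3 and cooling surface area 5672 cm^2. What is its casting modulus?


Formula: Casting Modulus M = V / A
M = 5424 cm^3 / 5672 cm^2 = 0.9563 cm

Final answer: 0.9563 cm


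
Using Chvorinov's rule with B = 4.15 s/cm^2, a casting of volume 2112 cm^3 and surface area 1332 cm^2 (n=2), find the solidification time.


Formula: t_s = B * (V/A)^n  (Chvorinov's rule, n=2)
Modulus M = V/A = 2112/1332 = 1.585586 cm
M^2 = 1.585586^2 = 2.514083 cm^2
t_s = 4.15 * 2.514083 = 10.4334 s

10.4334 s


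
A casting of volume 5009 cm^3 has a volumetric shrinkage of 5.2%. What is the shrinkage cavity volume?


Formula: V_shrink = V_casting * shrinkage_pct / 100
V_shrink = 5009 cm^3 * 5.2 / 100 = 260.4680 cm^3

Answer: 260.4680 cm^3


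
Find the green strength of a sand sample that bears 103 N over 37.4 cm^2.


Formula: Compressive Strength = Force / Area
Strength = 103 N / 37.4 cm^2 = 2.7540 N/cm^2


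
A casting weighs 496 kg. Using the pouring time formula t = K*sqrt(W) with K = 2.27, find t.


Formula: t = K * sqrt(W)
sqrt(W) = sqrt(496) = 22.27106
t = 2.27 * 22.27106 = 50.5553 s

Answer: 50.5553 s


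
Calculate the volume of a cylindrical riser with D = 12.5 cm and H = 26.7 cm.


Formula: V = pi * (D/2)^2 * H  (cylinder volume)
Radius = D/2 = 12.5/2 = 6.25 cm
V = pi * 6.25^2 * 26.7 = 3276.5830 cm^3


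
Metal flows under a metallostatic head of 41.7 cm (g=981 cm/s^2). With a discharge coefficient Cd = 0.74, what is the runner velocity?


Formula: v = Cd * sqrt(2 * g * h)  (Torricelli with discharge coefficient)
2*g*h = 2 * 981 * 41.7 = 81815.4 cm^2/s^2
sqrt(81815.4) = 286.03391 cm/s
v = 0.74 * 286.03391 = 211.6651 cm/s

Final answer: 211.6651 cm/s


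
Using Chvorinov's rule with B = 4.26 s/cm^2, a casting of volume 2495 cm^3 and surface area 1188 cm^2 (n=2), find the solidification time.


Formula: t_s = B * (V/A)^n  (Chvorinov's rule, n=2)
Modulus M = V/A = 2495/1188 = 2.100168 cm
M^2 = 2.100168^2 = 4.410706 cm^2
t_s = 4.26 * 4.410706 = 18.7896 s

Final answer: 18.7896 s


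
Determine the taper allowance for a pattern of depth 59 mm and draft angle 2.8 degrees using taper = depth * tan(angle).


Formula: taper = depth * tan(draft_angle)
tan(2.8 deg) = 0.0489082
taper = 59 mm * 0.0489082 = 2.8856 mm
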